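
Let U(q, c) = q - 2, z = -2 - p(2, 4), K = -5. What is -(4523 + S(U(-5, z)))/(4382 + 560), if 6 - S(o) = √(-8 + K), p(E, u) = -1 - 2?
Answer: -647/706 + I*√13/4942 ≈ -0.91643 + 0.00072957*I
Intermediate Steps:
p(E, u) = -3
z = 1 (z = -2 - 1*(-3) = -2 + 3 = 1)
U(q, c) = -2 + q
S(o) = 6 - I*√13 (S(o) = 6 - √(-8 - 5) = 6 - √(-13) = 6 - I*√13)
-(4523 + S(U(-5, z)))/(4382 + 560) = -(4523 + (6 - I*√13))/(4382 + 560) = -(4529 - I*√13)/4942 = -(647/706 - I*√13/4942) = -647/706 + I*√13/4942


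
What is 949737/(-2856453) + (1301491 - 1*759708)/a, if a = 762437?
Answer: 274487682210/725955151987 ≈ 0.37811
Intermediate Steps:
949737/(-2856453) + (1301491 - 1*759708)/a = 949737/(-2856453) + (1301491 - 1*759708)/762437 = 949737*(-1/2856453) + (1301491 - 759708)*(1/762437) = -316579/952151 + 541783*(1/762437) = -316579/952151 + 541783/762437 = 274487682210/725955151987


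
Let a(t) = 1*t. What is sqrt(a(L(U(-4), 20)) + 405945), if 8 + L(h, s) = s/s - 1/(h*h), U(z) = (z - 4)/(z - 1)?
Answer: sqrt(25980007)/8 ≈ 637.13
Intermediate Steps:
U(z) = (-4 + z)/(-1 + z)
L(h, s) = -7 - 1/h**2 (L(h, s) = -8 + (s/s - 1/(h*h)) = -8 + (1 - 1/(h**2)) = -8 + (1 - 1/h**2) = -7 - 1/h**2)
a(t) = t
sqrt(a(L(U(-4), 20)) + 405945) = sqrt((-7 - 1/((-4 - 4)/(-1 - 4))**2) + 405945) = sqrt((-7 - 1/(-8/(-5))**2) + 405945) = sqrt((-7 - 1/(-1/5*(-8))**2) + 405945) = sqrt((-7 - 1/(8/5)**2) + 405945) = sqrt((-7 - 1*25/64) + 405945) = sqrt((-7 - 25/64) + 405945) = sqrt(-473/64 + 405945) = sqrt(25980007/64) = sqrt(25980007)/8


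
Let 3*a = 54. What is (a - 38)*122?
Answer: -2440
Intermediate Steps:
a = 18 (a = (1/3)*54 = 18)
(a - 38)*122 = (18 - 38)*122 = -20*122 = -2440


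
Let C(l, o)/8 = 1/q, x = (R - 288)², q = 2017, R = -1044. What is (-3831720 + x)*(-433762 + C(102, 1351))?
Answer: 1800099024303216/2017 ≈ 8.9246e+11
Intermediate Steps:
x = 1774224 (x = (-1044 - 288)² = (-1332)² = 1774224)
C(l, o) = 8/2017
(-3831720 + x)*(-433762 + C(102, 1351)) = (-3831720 + 1774224)*(-433762 + 8/2017) = -2057496*(-874897946/2017) = 1800099024303216/2017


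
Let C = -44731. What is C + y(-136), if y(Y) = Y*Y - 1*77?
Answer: -26312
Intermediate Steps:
y(Y) = -77 + Y² (y(Y) = Y² - 77 = -77 + Y²)
C + y(-136) = -44731 + (-77 + (-136)²) = -44731 + (-77 + 18496) = -44731 + 18419 = -26312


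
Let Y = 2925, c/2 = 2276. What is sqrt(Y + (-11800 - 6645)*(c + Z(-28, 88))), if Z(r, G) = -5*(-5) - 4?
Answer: 2*I*sqrt(21086515) ≈ 9184.0*I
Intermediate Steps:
c = 4552 (c = 2*2276 = 4552)
Z(r, G) = 21 (Z(r, G) = 25 - 4 = 21)
sqrt(Y + (-11800 - 6645)*(c + Z(-28, 88))) = sqrt(2925 + (-11800 - 6645)*(4552 + 21)) = sqrt(2925 - 18445*4573) = sqrt(2925 - 84348985) = sqrt(-84346060) = 2*I*sqrt(21086515)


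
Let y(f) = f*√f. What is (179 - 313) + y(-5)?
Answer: -134 - 5*I*√5 ≈ -134.0 - 11.18*I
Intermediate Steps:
y(f) = f^(3/2)
(179 - 313) + y(-5) = (179 - 313) + (-5)^(3/2) = -134 - 5*I*√5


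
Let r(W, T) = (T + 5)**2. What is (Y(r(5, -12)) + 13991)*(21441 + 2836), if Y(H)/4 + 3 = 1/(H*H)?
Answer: 814823104491/2401 ≈ 3.3937e+8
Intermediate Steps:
r(W, T) = (5 + T)**2
Y(H) = -12 + 4/H**2 (Y(H) = -12 + 4/((H*H)) = -12 + 4/(H**2) = -12 + 4/H**2)
(Y(r(5, -12)) + 13991)*(21441 + 2836) = ((-12 + 4/((5 - 12)**2)**2) + 13991)*(21441 + 2836) = ((-12 + 4/((-7)**2)**2) + 13991)*24277 = ((-12 + 4/49**2) + 13991)*24277 = ((-12 + 4*(1/2401)) + 13991)*24277 = ((-12 + 4/2401) + 13991)*24277 = (-28808/2401 + 13991)*24277 = (33563583/2401)*24277 = 814823104491/2401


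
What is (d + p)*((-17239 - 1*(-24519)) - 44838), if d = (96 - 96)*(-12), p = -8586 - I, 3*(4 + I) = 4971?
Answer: 384556362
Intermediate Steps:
I = 1653 (I = -4 + (⅓)*4971 = -4 + 1657 = 1653)
p = -10239 (p = -8586 - 1*1653 = -8586 - 1653 = -10239)
d = 0 (d = 0*(-12) = 0)
(d + p)*((-17239 - 1*(-24519)) - 44838) = (0 - 10239)*((-17239 - 1*(-24519)) - 44838) = -10239*((-17239 + 24519) - 44838) = -10239*(7280 - 44838) = -10239*(-37558) = 384556362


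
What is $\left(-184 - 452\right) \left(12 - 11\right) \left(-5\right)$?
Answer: $3180$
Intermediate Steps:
$\left(-184 - 452\right) \left(12 - 11\right) \left(-5\right) = - 636 \cdot 1 \left(-5\right) = \left(-636\right) \left(-5\right) = 3180$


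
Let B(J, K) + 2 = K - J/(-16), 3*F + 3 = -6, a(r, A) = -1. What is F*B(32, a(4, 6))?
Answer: 3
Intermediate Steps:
F = -3 (F = -1 + (⅓)*(-6) = -1 - 2 = -3)
B(J, K) = -2 + K + J/16 (B(J, K) = -2 + (K - J/(-16)) = -2 + (K - J*(-1)/16) = -2 + (K - (-1)*J/16) = -2 + (K + J/16) = -2 + K + J/16)
F*B(32, a(4, 6)) = -3*(-2 - 1 + (1/16)*32) = -3*(-2 - 1 + 2) = -3*(-1) = 3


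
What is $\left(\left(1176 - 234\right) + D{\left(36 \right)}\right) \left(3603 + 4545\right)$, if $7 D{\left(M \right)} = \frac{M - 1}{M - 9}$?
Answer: $\frac{69092324}{9} \approx 7.6769 \cdot 10^{6}$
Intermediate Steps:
$D{\left(M \right)} = \frac{-1 + M}{7 \left(-9 + M\right)}$ ($D{\left(M \right)} = \frac{\left(M - 1\right) \frac{1}{M - 9}}{7} = \frac{\left(-1 + M\right) \frac{1}{-9 + M}}{7} = \frac{\frac{1}{-9 + M} \left(-1 + M\right)}{7} = \frac{-1 + M}{7 \left(-9 + M\right)}$)
$\left(\left(1176 - 234\right) + D{\left(36 \right)}\right) \left(3603 + 4545\right) = \left(\left(1176 - 234\right) + \frac{-1 + 36}{7 \left(-9 + 36\right)}\right) \left(3603 + 4545\right) = \left(942 + \frac{1}{7} \cdot \frac{1}{27} \cdot 35\right) 8148 = \left(942 + \frac{5}{27}\right) 8148 = \frac{25439}{27} \cdot 8148 = \frac{69092324}{9}$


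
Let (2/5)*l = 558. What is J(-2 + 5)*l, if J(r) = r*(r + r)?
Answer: 25110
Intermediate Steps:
l = 1395 (l = (5/2)*558 = 1395)
J(r) = 2*r**2 (J(r) = r*(2*r) = 2*r**2)
J(-2 + 5)*l = (2*(-2 + 5)**2)*1395 = (2*3**2)*1395 = (2*9)*1395 = 18*1395 = 25110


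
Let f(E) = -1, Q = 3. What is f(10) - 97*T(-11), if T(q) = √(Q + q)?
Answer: -1 - 194*I*√2 ≈ -1.0 - 274.36*I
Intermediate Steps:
T(q) = √(3 + q)
f(10) - 97*T(-11) = -1 - 97*√(3 - 11) = -1 - 194*I*√2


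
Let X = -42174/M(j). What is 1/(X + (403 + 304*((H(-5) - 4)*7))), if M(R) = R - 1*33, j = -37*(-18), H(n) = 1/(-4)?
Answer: -211/1837309 ≈ -0.00011484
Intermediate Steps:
H(n) = -1/4
j = 666
M(R) = -33 + R (M(R) = R - 33 = -33 + R)
X = -14058/211 (X = -42174/(-33 + 666) = -42174/633 = -42174*1/633 = -14058/211 ≈ -66.626)
1/(X + (403 + 304*((H(-5) - 4)*7))) = 1/(-14058/211 + (403 + 304*((-1/4 - 4)*7))) = 1/(-14058/211 + (403 + 304*(-17/4*7))) = 1/(-14058/211 + (403 + 304*(-119/4))) = 1/(-14058/211 + (403 - 9044)) = 1/(-14058/211 - 8641) = 1/(-1837309/211) = -211/1837309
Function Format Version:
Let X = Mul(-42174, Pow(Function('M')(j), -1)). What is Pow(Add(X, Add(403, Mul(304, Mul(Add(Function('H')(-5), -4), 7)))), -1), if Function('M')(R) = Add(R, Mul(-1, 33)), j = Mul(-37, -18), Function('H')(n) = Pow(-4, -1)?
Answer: Rational(-211, 1837309) ≈ -0.00011484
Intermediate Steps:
Function('H')(n) = Rational(-1, 4)
j = 666
Function('M')(R) = Add(-33, R) (Function('M')(R) = Add(R, -33) = Add(-33, R))
X = Rational(-14058, 211) (X = Mul(-42174, Pow(Add(-33, 666), -1)) = Mul(-42174, Pow(633, -1)) = Mul(-42174, Rational(1, 633)) = Rational(-14058, 211) ≈ -66.626)
Pow(Add(X, Add(403, Mul(304, Mul(Add(Function('H')(-5), -4), 7)))), -1) = Pow(Add(Rational(-14058, 211), Add(403, Mul(304, Mul(Add(Rational(-1, 4), -4), 7)))), -1) = Pow(Add(Rational(-14058, 211), Add(403, Mul(304, Mul(Rational(-17, 4), 7)))), -1) = Pow(Add(Rational(-14058, 211), Add(403, Mul(304, Rational(-119, 4)))), -1) = Pow(Add(Rational(-14058, 211), Add(403, -9044)), -1) = Pow(Add(Rational(-14058, 211), -8641), -1) = Pow(Rational(-1837309, 211), -1) = Rational(-211, 1837309)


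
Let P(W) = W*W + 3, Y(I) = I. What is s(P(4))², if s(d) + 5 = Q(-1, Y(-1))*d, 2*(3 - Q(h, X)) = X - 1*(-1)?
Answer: 2704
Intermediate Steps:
Q(h, X) = 5/2 - X/2 (Q(h, X) = 3 - (X - 1*(-1))/2 = 3 - (X + 1)/2 = 3 - (1 + X)/2 = 3 + (-½ - X/2) = 5/2 - X/2)
P(W) = 3 + W² (P(W) = W² + 3 = 3 + W²)
s(d) = -5 + 3*d (s(d) = -5 + (5/2 - ½*(-1))*d = -5 + (5/2 + ½)*d = -5 + 3*d)
s(P(4))² = (-5 + 3*(3 + 4²))² = (-5 + 3*(3 + 16))² = (-5 + 3*19)² = (-5 + 57)² = 52² = 2704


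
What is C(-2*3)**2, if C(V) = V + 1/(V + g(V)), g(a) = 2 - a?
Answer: 121/4 ≈ 30.250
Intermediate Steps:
C(V) = 1/2 + V (C(V) = V + 1/(V + (2 - V)) = V + 1/2 = 1/2 + V)
C(-2*3)**2 = (1/2 - 2*3)**2 = (1/2 - 6)**2 = (-11/2)**2 = 121/4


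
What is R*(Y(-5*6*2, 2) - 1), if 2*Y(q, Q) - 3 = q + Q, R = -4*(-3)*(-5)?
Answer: 1710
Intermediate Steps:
R = -60 (R = 12*(-5) = -60)
Y(q, Q) = 3/2 + Q/2 + q/2 (Y(q, Q) = 3/2 + (q + Q)/2 = 3/2 + (Q + q)/2 = 3/2 + (Q/2 + q/2) = 3/2 + Q/2 + q/2)
R*(Y(-5*6*2, 2) - 1) = -60*((3/2 + (½)*2 + (-5*6*2)/2) - 1) = -60*((3/2 + 1 + (-30*2)/2) - 1) = -60*((3/2 + 1 + (½)*(-60)) - 1) = -60*((3/2 + 1 - 30) - 1) = -60*(-55/2 - 1) = -60*(-57/2) = 1710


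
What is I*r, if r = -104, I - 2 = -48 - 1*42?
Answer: 9152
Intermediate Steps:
I = -88 (I = 2 + (-48 - 1*42) = 2 + (-48 - 42) = 2 - 90 = -88)
I*r = -88*(-104) = 9152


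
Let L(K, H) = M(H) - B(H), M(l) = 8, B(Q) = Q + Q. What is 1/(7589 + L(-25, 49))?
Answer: 1/7499 ≈ 0.00013335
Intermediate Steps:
B(Q) = 2*Q
L(K, H) = 8 - 2*H
1/(7589 + L(-25, 49)) = 1/(7589 + (8 - 2*49)) = 1/(7589 + (8 - 98)) = 1/(7589 - 90) = 1/7499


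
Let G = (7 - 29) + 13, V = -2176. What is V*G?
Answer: 19584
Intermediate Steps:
G = -9 (G = -22 + 13 = -9)
V*G = -2176*(-9) = 19584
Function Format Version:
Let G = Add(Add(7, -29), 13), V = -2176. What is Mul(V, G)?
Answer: 19584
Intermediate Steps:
G = -9 (G = Add(-22, 13) = -9)
Mul(V, G) = Mul(-2176, -9) = 19584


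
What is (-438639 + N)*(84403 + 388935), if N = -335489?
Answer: -366424199264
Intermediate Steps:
(-438639 + N)*(84403 + 388935) = (-438639 - 335489)*(84403 + 388935) = -774128*473338 = -366424199264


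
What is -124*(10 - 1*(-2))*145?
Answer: -215760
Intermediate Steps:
-124*(10 - 1*(-2))*145 = -124*(10 + 2)*145 = -124*12*145 = -1488*145 = -215760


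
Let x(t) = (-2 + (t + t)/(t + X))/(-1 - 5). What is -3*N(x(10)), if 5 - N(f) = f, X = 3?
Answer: -192/13 ≈ -14.769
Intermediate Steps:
x(t) = ⅓ - t/(3*(3 + t)) (x(t) = (-2 + (t + t)/(t + 3))/(-1 - 5) = (-2 + (2*t)/(3 + t))/(-6) = (-2 + 2*t/(3 + t))*(-⅙) = ⅓ - t/(3*(3 + t)))
N(f) = 5 - f
-3*N(x(10)) = -3*(5 - 1/(3 + 10)) = -3*(5 - 1/13) = -3*64/13 = -192/13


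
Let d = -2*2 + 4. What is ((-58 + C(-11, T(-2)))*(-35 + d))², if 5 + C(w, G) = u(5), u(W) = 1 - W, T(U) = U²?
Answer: 5499025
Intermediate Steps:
d = 0 (d = -4 + 4 = 0)
C(w, G) = -9 (C(w, G) = -5 + (1 - 1*5) = -5 + (1 - 5) = -5 - 4 = -9)
((-58 + C(-11, T(-2)))*(-35 + d))² = ((-58 - 9)*(-35 + 0))² = (-67*(-35))² = 2345² = 5499025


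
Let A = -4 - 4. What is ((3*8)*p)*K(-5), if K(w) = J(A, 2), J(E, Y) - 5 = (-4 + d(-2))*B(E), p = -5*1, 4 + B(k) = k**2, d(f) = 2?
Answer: 13800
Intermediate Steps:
A = -8
B(k) = -4 + k**2
p = -5
J(E, Y) = 13 - 2*E**2 (J(E, Y) = 5 + (-4 + 2)*(-4 + E**2) = 5 - 2*(-4 + E**2) = 5 + (8 - 2*E**2) = 13 - 2*E**2)
K(w) = -115 (K(w) = 13 - 2*(-8)**2 = 13 - 2*64 = 13 - 128 = -115)
((3*8)*p)*K(-5) = ((3*8)*(-5))*(-115) = (24*(-5))*(-115) = -120*(-115) = 13800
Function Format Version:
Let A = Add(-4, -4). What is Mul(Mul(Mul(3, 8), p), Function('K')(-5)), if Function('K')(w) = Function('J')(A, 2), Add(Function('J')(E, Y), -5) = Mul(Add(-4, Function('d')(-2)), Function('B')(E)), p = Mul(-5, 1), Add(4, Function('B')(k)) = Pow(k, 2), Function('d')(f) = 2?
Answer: 13800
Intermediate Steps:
A = -8
Function('B')(k) = Add(-4, Pow(k, 2))
p = -5
Function('J')(E, Y) = Add(13, Mul(-2, Pow(E, 2))) (Function('J')(E, Y) = Add(5, Mul(Add(-4, 2), Add(-4, Pow(E, 2)))) = Add(5, Mul(-2, Add(-4, Pow(E, 2)))) = Add(5, Add(8, Mul(-2, Pow(E, 2)))) = Add(13, Mul(-2, Pow(E, 2))))
Function('K')(w) = -115 (Function('K')(w) = Add(13, Mul(-2, Pow(-8, 2))) = Add(13, Mul(-2, 64)) = Add(13, -128) = -115)
Mul(Mul(Mul(3, 8), p), Function('K')(-5)) = Mul(Mul(Mul(3, 8), -5), -115) = Mul(Mul(24, -5), -115) = Mul(-120, -115) = 13800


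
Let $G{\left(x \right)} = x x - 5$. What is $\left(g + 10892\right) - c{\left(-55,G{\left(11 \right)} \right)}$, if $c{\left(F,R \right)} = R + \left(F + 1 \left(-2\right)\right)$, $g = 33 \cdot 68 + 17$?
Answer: $13094$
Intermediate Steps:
$G{\left(x \right)} = -5 + x^{2}$ ($G{\left(x \right)} = x^{2} - 5 = -5 + x^{2}$)
$g = 2261$ ($g = 2244 + 17 = 2261$)
$c{\left(F,R \right)} = -2 + F + R$ ($c{\left(F,R \right)} = R + \left(F - 2\right) = R + \left(-2 + F\right) = -2 + F + R$)
$\left(g + 10892\right) - c{\left(-55,G{\left(11 \right)} \right)} = \left(2261 + 10892\right) - \left(-2 - 55 - \left(5 - 11^{2}\right)\right) = 13153 - \left(-2 - 55 + \left(-5 + 121\right)\right) = 13153 - \left(-2 - 55 + 116\right) = 13153 - 59 = 13094$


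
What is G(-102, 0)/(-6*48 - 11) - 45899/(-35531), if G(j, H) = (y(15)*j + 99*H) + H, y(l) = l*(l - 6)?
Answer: 502985671/10623769 ≈ 47.345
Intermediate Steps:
y(l) = l*(-6 + l)
G(j, H) = 100*H + 135*j (G(j, H) = ((15*(-6 + 15))*j + 99*H) + H = ((15*9)*j + 99*H) + H = (135*j + 99*H) + H = (99*H + 135*j) + H = 100*H + 135*j)
G(-102, 0)/(-6*48 - 11) - 45899/(-35531) = (100*0 + 135*(-102))/(-6*48 - 11) - 45899/(-35531) = (0 - 13770)/(-288 - 11) - 45899*(-1/35531) = -13770/(-299) + 45899/35531 = -13770*(-1/299) + 45899/35531 = 13770/299 + 45899/35531 = 502985671/10623769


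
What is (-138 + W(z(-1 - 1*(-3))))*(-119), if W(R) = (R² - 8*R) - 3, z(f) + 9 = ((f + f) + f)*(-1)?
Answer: -24276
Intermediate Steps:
z(f) = -9 - 3*f (z(f) = -9 + ((f + f) + f)*(-1) = -9 + (2*f + f)*(-1) = -9 + (3*f)*(-1) = -9 - 3*f)
W(R) = -3 + R² - 8*R
(-138 + W(z(-1 - 1*(-3))))*(-119) = (-138 + (-3 + (-9 - 3*(-1 - 1*(-3)))² - 8*(-9 - 3*(-1 - 1*(-3)))))*(-119) = (-138 + (-3 + (-9 - 3*(-1 + 3))² - 8*(-9 - 3*(-1 + 3))))*(-119) = (-138 + (-3 + (-9 - 3*2)² - 8*(-9 - 3*2)))*(-119) = (-138 + (-3 + (-9 - 6)² - 8*(-9 - 6)))*(-119) = (-138 + (-3 + (-15)² - 8*(-15)))*(-119) = (-138 + (-3 + 225 + 120))*(-119) = (-138 + 342)*(-119) = 204*(-119) = -24276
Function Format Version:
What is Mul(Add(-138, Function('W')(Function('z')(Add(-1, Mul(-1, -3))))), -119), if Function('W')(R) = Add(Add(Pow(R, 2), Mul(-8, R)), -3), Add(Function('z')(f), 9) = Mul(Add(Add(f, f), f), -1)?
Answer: -24276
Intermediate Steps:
Function('z')(f) = Add(-9, Mul(-3, f)) (Function('z')(f) = Add(-9, Mul(Add(Add(f, f), f), -1)) = Add(-9, Mul(Add(Mul(2, f), f), -1)) = Add(-9, Mul(Mul(3, f), -1)) = Add(-9, Mul(-3, f)))
Function('W')(R) = Add(-3, Pow(R, 2), Mul(-8, R))
Mul(Add(-138, Function('W')(Function('z')(Add(-1, Mul(-1, -3))))), -119) = Mul(Add(-138, Add(-3, Pow(Add(-9, Mul(-3, Add(-1, Mul(-1, -3)))), 2), Mul(-8, Add(-9, Mul(-3, Add(-1, Mul(-1, -3))))))), -119) = Mul(Add(-138, Add(-3, Pow(Add(-9, Mul(-3, Add(-1, 3))), 2), Mul(-8, Add(-9, Mul(-3, Add(-1, 3)))))), -119) = Mul(Add(-138, Add(-3, Pow(Add(-9, Mul(-3, 2)), 2), Mul(-8, Add(-9, Mul(-3, 2))))), -119) = Mul(Add(-138, Add(-3, Pow(Add(-9, -6), 2), Mul(-8, Add(-9, -6)))), -119) = Mul(Add(-138, Add(-3, Pow(-15, 2), Mul(-8, -15))), -119) = Mul(Add(-138, Add(-3, 225, 120)), -119) = Mul(Add(-138, 342), -119) = Mul(204, -119) = -24276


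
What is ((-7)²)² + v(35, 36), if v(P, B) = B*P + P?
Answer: 3696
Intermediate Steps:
v(P, B) = P + B*P
((-7)²)² + v(35, 36) = ((-7)²)² + 35*(1 + 36) = 49² + 35*37 = 2401 + 1295 = 3696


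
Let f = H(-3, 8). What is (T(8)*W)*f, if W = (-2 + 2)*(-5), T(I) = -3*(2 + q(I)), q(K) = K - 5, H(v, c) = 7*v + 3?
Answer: 0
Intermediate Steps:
H(v, c) = 3 + 7*v
q(K) = -5 + K
T(I) = 9 - 3*I (T(I) = -3*(2 + (-5 + I)) = -3*(-3 + I) = 9 - 3*I)
f = -18 (f = 3 + 7*(-3) = 3 - 21 = -18)
W = 0 (W = 0*(-5) = 0)
(T(8)*W)*f = ((9 - 3*8)*0)*(-18) = ((9 - 24)*0)*(-18) = -15*0*(-18) = 0*(-18) = 0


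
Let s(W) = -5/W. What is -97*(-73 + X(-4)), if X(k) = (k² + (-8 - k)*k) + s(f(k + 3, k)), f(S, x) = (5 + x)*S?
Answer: 3492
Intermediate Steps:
f(S, x) = S*(5 + x)
X(k) = k² + k*(-8 - k) - 5/((3 + k)*(5 + k)) (X(k) = (k² + (-8 - k)*k) - 5*1/((5 + k)*(k + 3)) = (k² + k*(-8 - k)) - 5*1/((3 + k)*(5 + k)) = (k² + k*(-8 - k)) - 5/((3 + k)*(5 + k)) = k² + k*(-8 - k) - 5/((3 + k)*(5 + k)))
-97*(-73 + X(-4)) = -97*(-73 + (-5 - 8*(-4)*(3 - 4)*(5 - 4))/((3 - 4)*(5 - 4))) = -97*(-73 + (-5 - 8*(-4)*(-1)*1)/(-1*1)) = -97*(-73 - 1*1*(-5 - 32)) = -97*(-73 - 1*1*(-37)) = -97*(-73 + 37) = -97*(-36) = 3492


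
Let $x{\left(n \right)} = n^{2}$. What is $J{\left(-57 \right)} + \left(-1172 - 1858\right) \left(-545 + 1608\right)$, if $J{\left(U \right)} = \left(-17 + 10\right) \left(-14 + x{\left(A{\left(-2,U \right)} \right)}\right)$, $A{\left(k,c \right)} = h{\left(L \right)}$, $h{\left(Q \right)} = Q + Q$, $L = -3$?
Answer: $-3221044$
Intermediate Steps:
$h{\left(Q \right)} = 2 Q$
$A{\left(k,c \right)} = -6$ ($A{\left(k,c \right)} = 2 \left(-3\right) = -6$)
$J{\left(U \right)} = -154$ ($J{\left(U \right)} = \left(-17 + 10\right) \left(-14 + \left(-6\right)^{2}\right) = - 7 \left(-14 + 36\right) = \left(-7\right) 22 = -154$)
$J{\left(-57 \right)} + \left(-1172 - 1858\right) \left(-545 + 1608\right) = -154 + \left(-1172 - 1858\right) \left(-545 + 1608\right) = -154 - 3220890 = -3221044$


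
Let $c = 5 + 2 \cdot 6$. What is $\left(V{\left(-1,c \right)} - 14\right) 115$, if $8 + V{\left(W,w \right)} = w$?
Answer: $-575$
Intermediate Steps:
$c = 17$ ($c = 5 + 12 = 17$)
$V{\left(W,w \right)} = -8 + w$
$\left(V{\left(-1,c \right)} - 14\right) 115 = \left(\left(-8 + 17\right) - 14\right) 115 = \left(9 - 14\right) 115 = \left(-5\right) 115 = -575$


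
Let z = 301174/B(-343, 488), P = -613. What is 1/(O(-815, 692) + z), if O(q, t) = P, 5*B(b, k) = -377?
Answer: -377/1736971 ≈ -0.00021704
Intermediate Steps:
B(b, k) = -377/5 (B(b, k) = (⅕)*(-377) = -377/5)
O(q, t) = -613
z = -1505870/377 (z = 301174/(-377/5) = 301174*(-5/377) = -1505870/377 ≈ -3994.4)
1/(O(-815, 692) + z) = 1/(-613 - 1505870/377) = 1/(-1736971/377) = -377/1736971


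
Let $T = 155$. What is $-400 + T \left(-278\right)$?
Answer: $-43490$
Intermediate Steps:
$-400 + T \left(-278\right) = -400 + 155 \left(-278\right) = -400 - 43090 = -43490$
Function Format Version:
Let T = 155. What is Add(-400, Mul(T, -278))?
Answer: -43490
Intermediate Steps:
Add(-400, Mul(T, -278)) = Add(-400, Mul(155, -278)) = Add(-400, -43090) = -43490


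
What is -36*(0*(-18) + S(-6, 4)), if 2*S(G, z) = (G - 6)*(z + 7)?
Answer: 2376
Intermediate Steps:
S(G, z) = (-6 + G)*(7 + z)/2 (S(G, z) = ((G - 6)*(z + 7))/2 = ((-6 + G)*(7 + z))/2 = (-6 + G)*(7 + z)/2)
-36*(0*(-18) + S(-6, 4)) = -36*(0*(-18) + (-21 - 3*4 + (7/2)*(-6) + (½)*(-6)*4)) = -36*(0 + (-21 - 12 - 21 - 12)) = -36*(0 - 66) = -36*(-66) = 2376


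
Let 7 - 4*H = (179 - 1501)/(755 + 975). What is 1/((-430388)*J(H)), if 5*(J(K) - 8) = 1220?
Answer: -1/108457776 ≈ -9.2202e-9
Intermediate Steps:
H = 1679/865 (H = 7/4 - (179 - 1501)/(4*(755 + 975)) = 7/4 - (-661)/(2*1730) = 7/4 - ¼*(-661/865) = 7/4 + 661/3460 = 1679/865 ≈ 1.9410)
J(K) = 252 (J(K) = 8 + (⅕)*1220 = 8 + 244 = 252)
1/((-430388)*J(H)) = 1/(-430388*252) = -1/430388*1/252 = -1/108457776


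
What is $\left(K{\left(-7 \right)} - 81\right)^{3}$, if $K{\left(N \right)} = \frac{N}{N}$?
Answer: $-512000$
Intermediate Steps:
$K{\left(N \right)} = 1$
$\left(K{\left(-7 \right)} - 81\right)^{3} = \left(1 - 81\right)^{3} = \left(-80\right)^{3} = -512000$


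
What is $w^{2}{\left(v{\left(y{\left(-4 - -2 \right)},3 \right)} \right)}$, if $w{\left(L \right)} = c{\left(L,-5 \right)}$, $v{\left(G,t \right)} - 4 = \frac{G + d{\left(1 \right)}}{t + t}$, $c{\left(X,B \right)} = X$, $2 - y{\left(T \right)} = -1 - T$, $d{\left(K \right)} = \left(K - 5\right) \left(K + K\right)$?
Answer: $\frac{289}{36} \approx 8.0278$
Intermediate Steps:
$d{\left(K \right)} = 2 K \left(-5 + K\right)$ ($d{\left(K \right)} = \left(-5 + K\right) 2 K = 2 K \left(-5 + K\right)$)
$y{\left(T \right)} = 3 + T$ ($y{\left(T \right)} = 2 - \left(-1 - T\right) = 2 + \left(1 + T\right) = 3 + T$)
$v{\left(G,t \right)} = 4 + \frac{-8 + G}{2 t}$ ($v{\left(G,t \right)} = 4 + \frac{G + 2 \cdot 1 \left(-5 + 1\right)}{t + t} = 4 + \frac{G + 2 \cdot 1 \left(-4\right)}{2 t} = 4 + \left(G - 8\right) \frac{1}{2 t} = 4 + \left(-8 + G\right) \frac{1}{2 t} = 4 + \frac{-8 + G}{2 t}$)
$w{\left(L \right)} = L$
$w^{2}{\left(v{\left(y{\left(-4 - -2 \right)},3 \right)} \right)} = \left(\frac{-8 + \left(3 - 2\right) + 8 \cdot 3}{2 \cdot 3}\right)^{2} = \left(\frac{1}{2} \cdot \frac{1}{3} \left(-8 + \left(3 + \left(-4 + 2\right)\right) + 24\right)\right)^{2} = \left(\frac{1}{2} \cdot \frac{1}{3} \left(-8 + \left(3 - 2\right) + 24\right)\right)^{2} = \left(\frac{1}{2} \cdot \frac{1}{3} \left(-8 + 1 + 24\right)\right)^{2} = \left(\frac{1}{2} \cdot \frac{1}{3} \cdot 17\right)^{2} = \left(\frac{17}{6}\right)^{2} = \frac{289}{36}$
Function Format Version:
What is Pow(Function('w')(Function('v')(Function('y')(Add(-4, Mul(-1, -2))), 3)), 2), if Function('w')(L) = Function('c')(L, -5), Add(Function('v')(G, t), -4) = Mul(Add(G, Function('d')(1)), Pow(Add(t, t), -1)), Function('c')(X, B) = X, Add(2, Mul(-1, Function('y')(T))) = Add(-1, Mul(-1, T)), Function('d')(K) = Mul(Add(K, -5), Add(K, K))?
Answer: Rational(289, 36) ≈ 8.0278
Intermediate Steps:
Function('d')(K) = Mul(2, K, Add(-5, K)) (Function('d')(K) = Mul(Add(-5, K), Mul(2, K)) = Mul(2, K, Add(-5, K)))
Function('y')(T) = Add(3, T) (Function('y')(T) = Add(2, Mul(-1, Add(-1, Mul(-1, T)))) = Add(2, Add(1, T)) = Add(3, T))
Function('v')(G, t) = Add(4, Mul(Rational(1, 2), Pow(t, -1), Add(-8, G))) (Function('v')(G, t) = Add(4, Mul(Add(G, Mul(2, 1, Add(-5, 1))), Pow(Add(t, t), -1))) = Add(4, Mul(Add(G, Mul(2, 1, -4)), Pow(Mul(2, t), -1))) = Add(4, Mul(Add(G, -8), Mul(Rational(1, 2), Pow(t, -1)))) = Add(4, Mul(Add(-8, G), Mul(Rational(1, 2), Pow(t, -1)))) = Add(4, Mul(Rational(1, 2), Pow(t, -1), Add(-8, G))))
Function('w')(L) = L
Pow(Function('w')(Function('v')(Function('y')(Add(-4, Mul(-1, -2))), 3)), 2) = Pow(Mul(Rational(1, 2), Pow(3, -1), Add(-8, Add(3, Add(-4, Mul(-1, -2))), Mul(8, 3))), 2) = Pow(Mul(Rational(1, 2), Rational(1, 3), Add(-8, Add(3, Add(-4, 2)), 24)), 2) = Pow(Mul(Rational(1, 2), Rational(1, 3), Add(-8, Add(3, -2), 24)), 2) = Pow(Mul(Rational(1, 2), Rational(1, 3), Add(-8, 1, 24)), 2) = Pow(Mul(Rational(1, 2), Rational(1, 3), 17), 2) = Pow(Rational(17, 6), 2) = Rational(289, 36)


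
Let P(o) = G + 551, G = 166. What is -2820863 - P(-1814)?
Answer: -2821580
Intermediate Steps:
P(o) = 717 (P(o) = 166 + 551 = 717)
-2820863 - P(-1814) = -2820863 - 1*717 = -2820863 - 717 = -2821580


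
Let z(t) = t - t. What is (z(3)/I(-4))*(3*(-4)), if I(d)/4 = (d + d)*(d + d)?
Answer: 0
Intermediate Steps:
z(t) = 0
I(d) = 16*d² (I(d) = 4*((d + d)*(d + d)) = 4*((2*d)*(2*d)) = 4*(4*d²) = 16*d²)
(z(3)/I(-4))*(3*(-4)) = (0/((16*(-4)²)))*(3*(-4)) = (0/((16*16)))*(-12) = (0/256)*(-12) = (0*(1/256))*(-12) = 0*(-12) = 0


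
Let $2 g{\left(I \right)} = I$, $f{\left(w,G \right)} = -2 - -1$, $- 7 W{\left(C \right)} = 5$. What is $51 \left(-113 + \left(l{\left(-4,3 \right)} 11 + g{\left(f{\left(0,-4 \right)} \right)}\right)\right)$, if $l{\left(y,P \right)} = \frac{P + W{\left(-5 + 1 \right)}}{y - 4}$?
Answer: $- \frac{83283}{14} \approx -5948.8$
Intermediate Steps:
$W{\left(C \right)} = - \frac{5}{7}$ ($W{\left(C \right)} = \left(- \frac{1}{7}\right) 5 = - \frac{5}{7}$)
$l{\left(y,P \right)} = \frac{- \frac{5}{7} + P}{-4 + y}$ ($l{\left(y,P \right)} = \frac{P - \frac{5}{7}}{y - 4} = \frac{- \frac{5}{7} + P}{-4 + y}$)
$f{\left(w,G \right)} = -1$ ($f{\left(w,G \right)} = -2 + 1 = -1$)
$g{\left(I \right)} = \frac{I}{2}$
$51 \left(-113 + \left(l{\left(-4,3 \right)} 11 + g{\left(f{\left(0,-4 \right)} \right)}\right)\right) = 51 \left(-113 + \left(\frac{- \frac{5}{7} + 3}{-4 - 4} \cdot 11 + \frac{1}{2} \left(-1\right)\right)\right) = 51 \left(-113 + \left(\frac{1}{-8} \cdot \frac{16}{7} \cdot 11 - \frac{1}{2}\right)\right) = 51 \left(-113 + \left(\left(- \frac{1}{8}\right) \frac{16}{7} \cdot 11 - \frac{1}{2}\right)\right) = 51 \left(-113 - \frac{51}{14}\right) = 51 \left(- \frac{1633}{14}\right) = - \frac{83283}{14}$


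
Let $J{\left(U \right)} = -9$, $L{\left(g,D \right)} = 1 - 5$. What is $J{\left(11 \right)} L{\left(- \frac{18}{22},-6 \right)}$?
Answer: $36$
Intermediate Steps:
$L{\left(g,D \right)} = -4$ ($L{\left(g,D \right)} = 1 - 5 = -4$)
$J{\left(11 \right)} L{\left(- \frac{18}{22},-6 \right)} = \left(-9\right) \left(-4\right) = 36$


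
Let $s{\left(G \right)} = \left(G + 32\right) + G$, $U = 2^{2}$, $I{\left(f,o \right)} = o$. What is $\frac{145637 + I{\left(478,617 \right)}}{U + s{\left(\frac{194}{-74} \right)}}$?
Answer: $\frac{2705699}{569} \approx 4755.2$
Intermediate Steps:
$U = 4$
$s{\left(G \right)} = 32 + 2 G$ ($s{\left(G \right)} = \left(32 + G\right) + G = 32 + 2 G$)
$\frac{145637 + I{\left(478,617 \right)}}{U + s{\left(\frac{194}{-74} \right)}} = \frac{145637 + 617}{4 + \left(32 + 2 \frac{194}{-74}\right)} = \frac{146254}{4 + \left(32 + 2 \cdot 194 \left(- \frac{1}{74}\right)\right)} = \frac{146254}{4 + \left(32 + 2 \left(- \frac{97}{37}\right)\right)} = \frac{146254}{4 + \left(32 - \frac{194}{37}\right)} = \frac{146254}{4 + \frac{990}{37}} = \frac{146254}{\frac{1138}{37}} = 146254 \cdot \frac{37}{1138} = \frac{2705699}{569}$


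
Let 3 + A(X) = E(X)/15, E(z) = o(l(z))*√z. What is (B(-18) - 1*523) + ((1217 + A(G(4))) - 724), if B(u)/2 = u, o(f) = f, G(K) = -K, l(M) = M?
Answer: -69 - 8*I/15 ≈ -69.0 - 0.53333*I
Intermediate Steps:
B(u) = 2*u
E(z) = z^(3/2) (E(z) = z*√z = z^(3/2))
A(X) = -3 + X^(3/2)/15
(B(-18) - 1*523) + ((1217 + A(G(4))) - 724) = (2*(-18) - 1*523) + ((1217 + (-3 + (-1*4)^(3/2)/15)) - 724) = (-36 - 523) + ((1217 + (-3 + (-4)^(3/2)/15)) - 724) = -559 + ((1217 + (-3 + (-8*I)/15)) - 724) = -559 + ((1217 + (-3 - 8*I/15)) - 724) = -559 + ((1214 - 8*I/15) - 724) = -559 + (490 - 8*I/15) = -69 - 8*I/15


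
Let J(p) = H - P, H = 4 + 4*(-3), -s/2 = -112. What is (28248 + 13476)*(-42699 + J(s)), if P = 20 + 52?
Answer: -1784910996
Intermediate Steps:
s = 224 (s = -2*(-112) = 224)
P = 72
H = -8 (H = 4 - 12 = -8)
J(p) = -80 (J(p) = -8 - 1*72 = -8 - 72 = -80)
(28248 + 13476)*(-42699 + J(s)) = (28248 + 13476)*(-42699 - 80) = 41724*(-42779) = -1784910996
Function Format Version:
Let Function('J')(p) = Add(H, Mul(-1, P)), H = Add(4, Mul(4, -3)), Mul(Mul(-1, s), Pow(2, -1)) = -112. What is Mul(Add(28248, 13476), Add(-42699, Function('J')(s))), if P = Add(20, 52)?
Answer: -1784910996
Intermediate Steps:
s = 224 (s = Mul(-2, -112) = 224)
P = 72
H = -8 (H = Add(4, -12) = -8)
Function('J')(p) = -80 (Function('J')(p) = Add(-8, Mul(-1, 72)) = Add(-8, -72) = -80)
Mul(Add(28248, 13476), Add(-42699, Function('J')(s))) = Mul(Add(28248, 13476), Add(-42699, -80)) = Mul(41724, -42779) = -1784910996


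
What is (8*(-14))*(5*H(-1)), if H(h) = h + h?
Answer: 1120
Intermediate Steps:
H(h) = 2*h
(8*(-14))*(5*H(-1)) = (8*(-14))*(5*(2*(-1))) = -560*(-2) = -112*(-10) = 1120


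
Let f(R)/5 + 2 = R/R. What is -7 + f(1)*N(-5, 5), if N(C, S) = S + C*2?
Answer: 18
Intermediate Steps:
f(R) = -5 (f(R) = -10 + 5*(R/R) = -10 + 5*1 = -10 + 5 = -5)
N(C, S) = S + 2*C
-7 + f(1)*N(-5, 5) = -7 - 5*(5 + 2*(-5)) = -7 - 5*(5 - 10) = -7 - 5*(-5) = -7 + 25 = 18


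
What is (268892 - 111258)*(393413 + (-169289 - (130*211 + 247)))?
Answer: 30966726398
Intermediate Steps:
(268892 - 111258)*(393413 + (-169289 - (130*211 + 247))) = 157634*(393413 + (-169289 - (27430 + 247))) = 157634*(393413 + (-169289 - 1*27677)) = 157634*(393413 + (-169289 - 27677)) = 157634*(393413 - 196966) = 157634*196447 = 30966726398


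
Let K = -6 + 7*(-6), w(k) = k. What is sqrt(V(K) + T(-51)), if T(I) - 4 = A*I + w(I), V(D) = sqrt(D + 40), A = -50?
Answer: sqrt(2503 + 2*I*sqrt(2)) ≈ 50.03 + 0.0283*I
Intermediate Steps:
K = -48 (K = -6 - 42 = -48)
V(D) = sqrt(40 + D)
T(I) = 4 - 49*I (T(I) = 4 + (-50*I + I) = 4 - 49*I)
sqrt(V(K) + T(-51)) = sqrt(sqrt(40 - 48) + (4 - 49*(-51))) = sqrt(sqrt(-8) + (4 + 2499)) = sqrt(2*I*sqrt(2) + 2503) = sqrt(2503 + 2*I*sqrt(2))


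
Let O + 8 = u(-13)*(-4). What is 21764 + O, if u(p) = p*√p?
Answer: 21756 + 52*I*√13 ≈ 21756.0 + 187.49*I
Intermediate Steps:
u(p) = p^(3/2)
O = -8 + 52*I*√13 (O = -8 + (-13)^(3/2)*(-4) = -8 - 13*I*√13*(-4) = -8 + 52*I*√13 ≈ -8.0 + 187.49*I)
21764 + O = 21764 + (-8 + 52*I*√13) = 21756 + 52*I*√13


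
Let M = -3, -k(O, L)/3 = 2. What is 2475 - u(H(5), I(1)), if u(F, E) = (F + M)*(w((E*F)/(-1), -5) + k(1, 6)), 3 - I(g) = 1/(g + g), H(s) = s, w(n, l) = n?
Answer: 2512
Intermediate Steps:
k(O, L) = -6 (k(O, L) = -3*2 = -6)
I(g) = 3 - 1/(2*g) (I(g) = 3 - 1/(g + g) = 3 - 1/(2*g))
u(F, E) = (-6 - E*F)*(-3 + F) (u(F, E) = (F - 3)*((E*F)/(-1) - 6) = (-3 + F)*((E*F)*(-1) - 6) = (-3 + F)*(-E*F - 6) = (-3 + F)*(-6 - E*F) = (-6 - E*F)*(-3 + F))
2475 - u(H(5), I(1)) = 2475 - (18 - 6*5 - 1*(3 - 1/2/1)*5**2 + 3*(3 - 1/2/1)*5) = 2475 - (18 - 30 - 1*(3 - 1/2*1)*25 + 3*(3 - 1/2*1)*5) = 2475 - (18 - 30 - 1*(3 - 1/2)*25 + 3*(3 - 1/2)*5) = 2475 - (18 - 30 - 1*5/2*25 + 3*(5/2)*5) = 2475 - (18 - 30 - 125/2 + 75/2) = 2475 - 1*(-37) = 2475 + 37 = 2512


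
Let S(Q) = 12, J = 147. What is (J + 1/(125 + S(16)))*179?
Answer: 3605060/137 ≈ 26314.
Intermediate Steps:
(J + 1/(125 + S(16)))*179 = (147 + 1/(125 + 12))*179 = (147 + 1/137)*179 = (20140/137)*179 = 3605060/137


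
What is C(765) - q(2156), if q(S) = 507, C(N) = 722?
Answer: 215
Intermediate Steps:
C(765) - q(2156) = 722 - 1*507 = 722 - 507 = 215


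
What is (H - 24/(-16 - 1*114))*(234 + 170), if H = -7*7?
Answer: -1281892/65 ≈ -19721.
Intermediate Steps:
H = -49
(H - 24/(-16 - 1*114))*(234 + 170) = (-49 - 24/(-16 - 1*114))*(234 + 170) = (-49 - 24/(-16 - 114))*404 = (-49 - 24/(-130))*404 = (-49 - 24*(-1/130))*404 = (-49 + 12/65)*404 = -3173/65*404 = -1281892/65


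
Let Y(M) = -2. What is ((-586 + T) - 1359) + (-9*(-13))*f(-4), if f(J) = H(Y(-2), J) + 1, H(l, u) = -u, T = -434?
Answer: -1794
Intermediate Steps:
f(J) = 1 - J (f(J) = -J + 1 = 1 - J)
((-586 + T) - 1359) + (-9*(-13))*f(-4) = ((-586 - 434) - 1359) + (-9*(-13))*(1 - 1*(-4)) = (-1020 - 1359) + 117*(1 + 4) = -2379 + 117*5 = -2379 + 585 = -1794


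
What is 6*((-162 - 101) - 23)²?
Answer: 490776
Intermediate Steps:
6*((-162 - 101) - 23)² = 6*(-263 - 23)² = 6*(-286)² = 6*81796 = 490776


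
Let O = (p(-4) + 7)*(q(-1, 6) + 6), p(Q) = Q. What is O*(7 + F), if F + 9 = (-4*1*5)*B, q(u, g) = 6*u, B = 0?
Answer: 0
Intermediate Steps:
F = -9 (F = -9 + (-4*1*5)*0 = -9 - 4*5*0 = -9 - 20*0 = -9 + 0 = -9)
O = 0 (O = (-4 + 7)*(6*(-1) + 6) = 3*(-6 + 6) = 3*0 = 0)
O*(7 + F) = 0*(7 - 9) = 0*(-2) = 0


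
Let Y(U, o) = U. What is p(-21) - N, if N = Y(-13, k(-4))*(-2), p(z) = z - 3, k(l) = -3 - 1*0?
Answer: -50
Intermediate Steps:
k(l) = -3 (k(l) = -3 + 0 = -3)
p(z) = -3 + z
N = 26 (N = -13*(-2) = 26)
p(-21) - N = (-3 - 21) - 1*26 = -24 - 26 = -50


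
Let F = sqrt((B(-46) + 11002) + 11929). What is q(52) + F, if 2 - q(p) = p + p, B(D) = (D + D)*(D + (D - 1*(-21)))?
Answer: -102 + sqrt(29463) ≈ 69.648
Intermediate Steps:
B(D) = 2*D*(21 + 2*D) (B(D) = (2*D)*(D + (D + 21)) = (2*D)*(D + (21 + D)) = (2*D)*(21 + 2*D) = 2*D*(21 + 2*D))
q(p) = 2 - 2*p (q(p) = 2 - (p + p) = 2 - 2*p)
F = sqrt(29463) (F = sqrt((2*(-46)*(21 + 2*(-46)) + 11002) + 11929) = sqrt((2*(-46)*(21 - 92) + 11002) + 11929) = sqrt((2*(-46)*(-71) + 11002) + 11929) = sqrt((6532 + 11002) + 11929) = sqrt(17534 + 11929) = sqrt(29463) ≈ 171.65)
q(52) + F = (2 - 2*52) + sqrt(29463) = (2 - 104) + sqrt(29463) = -102 + sqrt(29463)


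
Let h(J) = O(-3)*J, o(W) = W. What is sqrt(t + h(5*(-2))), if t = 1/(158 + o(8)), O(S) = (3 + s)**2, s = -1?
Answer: I*sqrt(1102074)/166 ≈ 6.3241*I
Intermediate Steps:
O(S) = 4 (O(S) = (3 - 1)**2 = 2**2 = 4)
t = 1/166 (t = 1/(158 + 8) = 1/166 ≈ 0.0060241)
h(J) = 4*J
sqrt(t + h(5*(-2))) = sqrt(1/166 + 4*(5*(-2))) = sqrt(1/166 + 4*(-10)) = sqrt(1/166 - 40) = sqrt(-6639/166) = I*sqrt(1102074)/166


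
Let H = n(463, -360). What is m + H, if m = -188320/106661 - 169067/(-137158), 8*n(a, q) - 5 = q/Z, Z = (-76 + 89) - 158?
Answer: 682869168355/1697011494808 ≈ 0.40240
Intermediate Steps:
Z = -145 (Z = 13 - 158 = -145)
n(a, q) = 5/8 - q/1160 (n(a, q) = 5/8 + (q/(-145))/8 = 5/8 + (q*(-1/145))/8 = 5/8 + (-q/145)/8 = 5/8 - q/1160)
m = -7796739273/14629409438 (m = -188320*1/106661 - 169067*(-1/137158) = -188320/106661 + 169067/137158 = -7796739273/14629409438 ≈ -0.53295)
H = 217/232 (H = 5/8 - 1/1160*(-360) = 5/8 + 9/29 = 217/232 ≈ 0.93534)
m + H = -7796739273/14629409438 + 217/232 = 682869168355/1697011494808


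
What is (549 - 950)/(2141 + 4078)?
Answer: -401/6219 ≈ -0.064480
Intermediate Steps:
(549 - 950)/(2141 + 4078) = -401/6219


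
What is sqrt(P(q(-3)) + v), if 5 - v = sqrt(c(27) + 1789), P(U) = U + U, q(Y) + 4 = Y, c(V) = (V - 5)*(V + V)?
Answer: sqrt(-9 - sqrt(2977)) ≈ 7.9726*I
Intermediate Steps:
c(V) = 2*V*(-5 + V) (c(V) = (-5 + V)*(2*V) = 2*V*(-5 + V))
q(Y) = -4 + Y
P(U) = 2*U
v = 5 - sqrt(2977) (v = 5 - sqrt(2*27*(-5 + 27) + 1789) = 5 - sqrt(2*27*22 + 1789) = 5 - sqrt(1188 + 1789) = 5 - sqrt(2977) ≈ -49.562)
sqrt(P(q(-3)) + v) = sqrt(2*(-4 - 3) + (5 - sqrt(2977))) = sqrt(2*(-7) + (5 - sqrt(2977))) = sqrt(-14 + (5 - sqrt(2977))) = sqrt(-9 - sqrt(2977))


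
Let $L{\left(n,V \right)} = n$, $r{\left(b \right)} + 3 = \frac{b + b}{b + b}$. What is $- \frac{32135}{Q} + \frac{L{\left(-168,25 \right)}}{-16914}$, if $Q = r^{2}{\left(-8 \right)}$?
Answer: $- \frac{90588453}{11276} \approx -8033.7$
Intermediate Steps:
$r{\left(b \right)} = -2$ ($r{\left(b \right)} = -3 + \frac{b + b}{b + b} = -3 + \frac{2 b}{2 b} = -3 + 2 b \frac{1}{2 b} = -3 + 1 = -2$)
$Q = 4$ ($Q = \left(-2\right)^{2} = 4$)
$- \frac{32135}{Q} + \frac{L{\left(-168,25 \right)}}{-16914} = - \frac{32135}{4} - \frac{168}{-16914} = \left(-32135\right) \frac{1}{4} - - \frac{28}{2819} = - \frac{32135}{4} + \frac{28}{2819} = - \frac{90588453}{11276}$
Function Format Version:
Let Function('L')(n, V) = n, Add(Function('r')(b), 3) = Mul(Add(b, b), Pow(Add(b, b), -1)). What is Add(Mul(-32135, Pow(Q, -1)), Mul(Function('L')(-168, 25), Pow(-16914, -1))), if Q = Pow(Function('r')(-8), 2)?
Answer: Rational(-90588453, 11276) ≈ -8033.7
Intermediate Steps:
Function('r')(b) = -2 (Function('r')(b) = Add(-3, Mul(Add(b, b), Pow(Add(b, b), -1))) = Add(-3, Mul(Mul(2, b), Pow(Mul(2, b), -1))) = Add(-3, Mul(Mul(2, b), Mul(Rational(1, 2), Pow(b, -1)))) = Add(-3, 1) = -2)
Q = 4 (Q = Pow(-2, 2) = 4)
Add(Mul(-32135, Pow(Q, -1)), Mul(Function('L')(-168, 25), Pow(-16914, -1))) = Add(Mul(-32135, Pow(4, -1)), Mul(-168, Pow(-16914, -1))) = Add(Mul(-32135, Rational(1, 4)), Mul(-168, Rational(-1, 16914))) = Add(Rational(-32135, 4), Rational(28, 2819)) = Rational(-90588453, 11276)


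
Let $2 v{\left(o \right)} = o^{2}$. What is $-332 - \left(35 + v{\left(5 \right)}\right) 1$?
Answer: $- \frac{759}{2} \approx -379.5$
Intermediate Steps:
$v{\left(o \right)} = \frac{o^{2}}{2}$
$-332 - \left(35 + v{\left(5 \right)}\right) 1 = -332 - \left(35 + \frac{5^{2}}{2}\right) 1 = -332 - \left(35 + \frac{1}{2} \cdot 25\right) 1 = -332 - \left(35 + \frac{25}{2}\right) 1 = -332 - \frac{95}{2} \cdot 1 = -332 - \frac{95}{2} = - \frac{759}{2}$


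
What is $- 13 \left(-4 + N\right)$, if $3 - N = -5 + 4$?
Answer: $0$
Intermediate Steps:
$N = 4$ ($N = 3 - \left(-5 + 4\right) = 3 - -1 = 3 + 1 = 4$)
$- 13 \left(-4 + N\right) = - 13 \left(-4 + 4\right) = \left(-13\right) 0 = 0$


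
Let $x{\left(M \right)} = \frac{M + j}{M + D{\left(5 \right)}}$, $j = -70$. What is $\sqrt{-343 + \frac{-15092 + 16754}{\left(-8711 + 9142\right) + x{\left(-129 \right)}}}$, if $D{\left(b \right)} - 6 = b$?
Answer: $\frac{i \sqrt{10915126195}}{5673} \approx 18.416 i$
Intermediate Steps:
$D{\left(b \right)} = 6 + b$
$x{\left(M \right)} = \frac{-70 + M}{11 + M}$ ($x{\left(M \right)} = \frac{M - 70}{M + \left(6 + 5\right)} = \frac{-70 + M}{M + 11} = \frac{-70 + M}{11 + M}$)
$\sqrt{-343 + \frac{-15092 + 16754}{\left(-8711 + 9142\right) + x{\left(-129 \right)}}} = \sqrt{-343 + \frac{-15092 + 16754}{\left(-8711 + 9142\right) + \frac{-70 - 129}{11 - 129}}} = \sqrt{-343 + \frac{1662}{431 + \frac{1}{-118} \left(-199\right)}} = \sqrt{-343 + \frac{1662}{431 - - \frac{199}{118}}} = \sqrt{-343 + \frac{1662}{431 + \frac{199}{118}}} = \sqrt{-343 + \frac{1662}{\frac{51057}{118}}} = \sqrt{-343 + 1662 \cdot \frac{118}{51057}} = \sqrt{-343 + \frac{65372}{17019}} = \sqrt{- \frac{5772145}{17019}} = \frac{i \sqrt{10915126195}}{5673}$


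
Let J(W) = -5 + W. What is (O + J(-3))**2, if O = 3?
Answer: 25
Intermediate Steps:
(O + J(-3))**2 = (3 + (-5 - 3))**2 = (3 - 8)**2 = (-5)**2 = 25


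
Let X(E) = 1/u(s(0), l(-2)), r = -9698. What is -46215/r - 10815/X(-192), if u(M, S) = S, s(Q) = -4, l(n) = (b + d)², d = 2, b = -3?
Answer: -8064435/746 ≈ -10810.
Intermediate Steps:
l(n) = 1 (l(n) = (-3 + 2)² = (-1)² = 1)
X(E) = 1 (X(E) = 1/1 = 1)
-46215/r - 10815/X(-192) = -46215/(-9698) - 10815/1 = -46215*(-1/9698) - 10815*1 = 3555/746 - 10815 = -8064435/746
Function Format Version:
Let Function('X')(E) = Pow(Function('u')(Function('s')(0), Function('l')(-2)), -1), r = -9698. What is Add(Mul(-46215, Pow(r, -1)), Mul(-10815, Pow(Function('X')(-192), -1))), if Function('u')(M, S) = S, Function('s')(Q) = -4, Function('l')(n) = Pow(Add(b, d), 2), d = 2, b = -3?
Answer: Rational(-8064435, 746) ≈ -10810.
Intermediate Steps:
Function('l')(n) = 1 (Function('l')(n) = Pow(Add(-3, 2), 2) = Pow(-1, 2) = 1)
Function('X')(E) = 1 (Function('X')(E) = Pow(1, -1) = 1)
Add(Mul(-46215, Pow(r, -1)), Mul(-10815, Pow(Function('X')(-192), -1))) = Add(Mul(-46215, Pow(-9698, -1)), Mul(-10815, Pow(1, -1))) = Add(Mul(-46215, Rational(-1, 9698)), Mul(-10815, 1)) = Add(Rational(3555, 746), -10815) = Rational(-8064435, 746)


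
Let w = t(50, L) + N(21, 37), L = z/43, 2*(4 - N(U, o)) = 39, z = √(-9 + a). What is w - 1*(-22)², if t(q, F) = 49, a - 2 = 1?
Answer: -901/2 ≈ -450.50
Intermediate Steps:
a = 3 (a = 2 + 1 = 3)
z = I*√6 (z = √(-9 + 3) = √(-6) = I*√6 ≈ 2.4495*I)
N(U, o) = -31/2 (N(U, o) = 4 - ½*39 = 4 - 39/2 = -31/2)
L = I*√6/43 (L = (I*√6)/43 = (I*√6)*(1/43) = I*√6/43 ≈ 0.056965*I)
w = 67/2 (w = 49 - 31/2 = 67/2 ≈ 33.500)
w - 1*(-22)² = 67/2 - 1*(-22)² = 67/2 - 1*484 = 67/2 - 484 = -901/2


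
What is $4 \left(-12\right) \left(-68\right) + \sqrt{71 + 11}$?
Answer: $3264 + \sqrt{82} \approx 3273.1$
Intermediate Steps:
$4 \left(-12\right) \left(-68\right) + \sqrt{71 + 11} = \left(-48\right) \left(-68\right) + \sqrt{82} = 3264 + \sqrt{82}$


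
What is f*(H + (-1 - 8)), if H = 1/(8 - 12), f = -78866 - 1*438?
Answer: 733562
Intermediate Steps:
f = -79304 (f = -78866 - 438 = -79304)
H = -1/4 (H = 1/(-4) = -1/4 ≈ -0.25000)
f*(H + (-1 - 8)) = -79304*(-1/4 + (-1 - 8)) = -79304*(-1/4 - 9) = -79304*(-37/4) = 733562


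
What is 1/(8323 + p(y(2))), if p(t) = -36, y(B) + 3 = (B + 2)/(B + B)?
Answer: 1/8287 ≈ 0.00012067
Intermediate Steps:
y(B) = -3 + (2 + B)/(2*B) (y(B) = -3 + (B + 2)/(B + B) = -3 + (2 + B)/((2*B)) = -3 + (2 + B)*(1/(2*B)) = -3 + (2 + B)/(2*B))
1/(8323 + p(y(2))) = 1/(8323 - 36) = 1/8287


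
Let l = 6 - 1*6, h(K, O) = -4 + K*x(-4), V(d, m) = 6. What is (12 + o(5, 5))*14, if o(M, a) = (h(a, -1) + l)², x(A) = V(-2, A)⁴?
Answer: 587140232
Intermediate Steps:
x(A) = 1296 (x(A) = 6⁴ = 1296)
h(K, O) = -4 + 1296*K (h(K, O) = -4 + K*1296 = -4 + 1296*K)
l = 0 (l = 6 - 6 = 0)
o(M, a) = (-4 + 1296*a)² (o(M, a) = ((-4 + 1296*a) + 0)² = (-4 + 1296*a)²)
(12 + o(5, 5))*14 = (12 + 16*(-1 + 324*5)²)*14 = (12 + 16*(-1 + 1620)²)*14 = (12 + 16*1619²)*14 = (12 + 16*2621161)*14 = (12 + 41938576)*14 = 41938588*14 = 587140232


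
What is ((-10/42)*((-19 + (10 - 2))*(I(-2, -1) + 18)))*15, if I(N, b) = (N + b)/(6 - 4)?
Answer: 9075/14 ≈ 648.21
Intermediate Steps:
I(N, b) = N/2 + b/2 (I(N, b) = (N + b)/2 = (N + b)*(½) = N/2 + b/2)
((-10/42)*((-19 + (10 - 2))*(I(-2, -1) + 18)))*15 = ((-10/42)*((-19 + (10 - 2))*(((½)*(-2) + (½)*(-1)) + 18)))*15 = ((-10*1/42)*((-19 + 8)*((-1 - ½) + 18)))*15 = -(-55)*(-3/2 + 18)/21*15 = -(-55)*33/(21*2)*15 = -5/21*(-363/2)*15 = (605/14)*15 = 9075/14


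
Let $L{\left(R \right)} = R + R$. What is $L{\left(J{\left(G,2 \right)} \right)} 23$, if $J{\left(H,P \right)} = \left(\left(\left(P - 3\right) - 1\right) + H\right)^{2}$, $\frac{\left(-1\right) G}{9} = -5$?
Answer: $85054$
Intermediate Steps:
$G = 45$ ($G = \left(-9\right) \left(-5\right) = 45$)
$J{\left(H,P \right)} = \left(-4 + H + P\right)^{2}$ ($J{\left(H,P \right)} = \left(\left(\left(-3 + P\right) - 1\right) + H\right)^{2} = \left(\left(-4 + P\right) + H\right)^{2} = \left(-4 + H + P\right)^{2}$)
$L{\left(R \right)} = 2 R$
$L{\left(J{\left(G,2 \right)} \right)} 23 = 2 \left(-4 + 45 + 2\right)^{2} \cdot 23 = 2 \cdot 43^{2} \cdot 23 = 2 \cdot 1849 \cdot 23 = 3698 \cdot 23 = 85054$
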